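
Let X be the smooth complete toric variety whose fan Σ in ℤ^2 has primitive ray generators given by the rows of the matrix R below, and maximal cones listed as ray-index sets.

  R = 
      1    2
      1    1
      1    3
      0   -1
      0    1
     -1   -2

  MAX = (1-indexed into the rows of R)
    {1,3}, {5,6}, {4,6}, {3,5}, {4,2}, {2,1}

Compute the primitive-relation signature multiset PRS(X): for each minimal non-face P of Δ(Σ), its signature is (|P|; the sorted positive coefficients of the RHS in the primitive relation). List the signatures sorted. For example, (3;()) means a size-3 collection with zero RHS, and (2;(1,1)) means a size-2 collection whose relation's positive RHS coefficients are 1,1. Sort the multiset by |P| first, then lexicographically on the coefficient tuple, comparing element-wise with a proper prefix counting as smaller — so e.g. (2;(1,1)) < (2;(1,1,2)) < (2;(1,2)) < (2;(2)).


Minimal non-faces — 9 found among 6 rays, 6 max cones:

  • {1,6}:  v_{1} + v_{6} = 0 — sig = (2;())
  • {4,5}:  v_{4} + v_{5} = 0 — sig = (2;())
  • {1,4}:  v_{1} + v_{4} = v_{2} — sig = (2;(1))
  • {1,5}:  v_{1} + v_{5} = v_{3} — sig = (2;(1))
  • {2,5}:  v_{2} + v_{5} = v_{1} — sig = (2;(1))
  • {2,6}:  v_{2} + v_{6} = v_{4} — sig = (2;(1))
  • {3,4}:  v_{3} + v_{4} = v_{1} — sig = (2;(1))
  • {3,6}:  v_{3} + v_{6} = v_{5} — sig = (2;(1))
  • {2,3}:  v_{2} + v_{3} = 2·v_{1} — sig = (2;(2))

Hence PRS(X_Σ) =
[(2;()), (2;()), (2;(1)), (2;(1)), (2;(1)), (2;(1)), (2;(1)), (2;(1)), (2;(2))]


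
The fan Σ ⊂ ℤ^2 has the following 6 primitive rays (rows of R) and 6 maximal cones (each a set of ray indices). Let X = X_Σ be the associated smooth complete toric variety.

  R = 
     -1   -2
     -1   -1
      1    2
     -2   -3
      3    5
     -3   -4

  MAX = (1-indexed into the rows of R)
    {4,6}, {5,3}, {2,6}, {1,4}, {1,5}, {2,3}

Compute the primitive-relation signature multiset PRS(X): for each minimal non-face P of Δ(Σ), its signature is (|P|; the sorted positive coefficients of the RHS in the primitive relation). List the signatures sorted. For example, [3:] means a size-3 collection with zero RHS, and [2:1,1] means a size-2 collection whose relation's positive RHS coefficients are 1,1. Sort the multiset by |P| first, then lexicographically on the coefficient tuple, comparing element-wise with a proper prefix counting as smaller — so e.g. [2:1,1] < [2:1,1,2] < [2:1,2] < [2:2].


Σ has 9 primitive collections:

  P = {1,3}:  v_{1} + v_{3} = 0  ⟹  sig = [2:]
  P = {1,2}:  v_{1} + v_{2} = v_{4}  ⟹  sig = [2:1]
  P = {2,4}:  v_{2} + v_{4} = v_{6}  ⟹  sig = [2:1]
  P = {3,4}:  v_{3} + v_{4} = v_{2}  ⟹  sig = [2:1]
  P = {4,5}:  v_{4} + v_{5} = v_{3}  ⟹  sig = [2:1]
  P = {5,6}:  v_{5} + v_{6} = v_{2} + v_{3}  ⟹  sig = [2:1,1]
  P = {1,6}:  v_{1} + v_{6} = 2·v_{4}  ⟹  sig = [2:2]
  P = {2,5}:  v_{2} + v_{5} = 2·v_{3}  ⟹  sig = [2:2]
  P = {3,6}:  v_{3} + v_{6} = 2·v_{2}  ⟹  sig = [2:2]

so the primitive-relation signature multiset is
    |P|=2: 9 collections, coeffs (), (1), (1), (1), (1), (1,1), (2), (2), (2)


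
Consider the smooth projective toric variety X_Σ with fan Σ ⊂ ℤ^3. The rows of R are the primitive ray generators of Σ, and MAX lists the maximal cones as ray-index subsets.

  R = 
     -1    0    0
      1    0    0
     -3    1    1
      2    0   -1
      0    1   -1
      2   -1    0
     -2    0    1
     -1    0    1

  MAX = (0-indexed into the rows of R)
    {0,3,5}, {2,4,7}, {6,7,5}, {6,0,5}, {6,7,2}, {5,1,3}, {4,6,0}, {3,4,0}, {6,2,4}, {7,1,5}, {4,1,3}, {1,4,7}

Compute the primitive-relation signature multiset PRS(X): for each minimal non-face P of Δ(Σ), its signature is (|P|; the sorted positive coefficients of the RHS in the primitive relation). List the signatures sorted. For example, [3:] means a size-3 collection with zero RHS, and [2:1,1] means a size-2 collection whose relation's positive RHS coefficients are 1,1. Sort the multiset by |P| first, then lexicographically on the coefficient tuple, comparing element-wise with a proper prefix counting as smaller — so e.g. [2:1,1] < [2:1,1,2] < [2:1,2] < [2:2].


Δ(Σ) — 8 vertices, 11 min non-faces:

  P = {0,1}:  v_{0} + v_{1} = 0 — sig = [2:]
  P = {3,6}:  v_{3} + v_{6} = 0 — sig = [2:]
  P = {0,7}:  v_{0} + v_{7} = v_{6} — sig = [2:1]
  P = {1,6}:  v_{1} + v_{6} = v_{7} — sig = [2:1]
  P = {2,5}:  v_{2} + v_{5} = v_{7} — sig = [2:1]
  P = {3,7}:  v_{3} + v_{7} = v_{1} — sig = [2:1]
  P = {4,5}:  v_{4} + v_{5} = v_{3} — sig = [2:1]
  P = {2,3}:  v_{2} + v_{3} = v_{4} + v_{7} — sig = [2:1,1]
  P = {0,2}:  v_{0} + v_{2} = v_{4} + 2·v_{6} — sig = [2:1,2]
  P = {1,2}:  v_{1} + v_{2} = v_{4} + 2·v_{7} — sig = [2:1,2]
  P = {4,6,7}:  v_{4} + v_{6} + v_{7} = v_{2} — sig = [3:1]

Sorted signature multiset PRS(X):
[[2:], [2:], [2:1], [2:1], [2:1], [2:1], [2:1], [2:1,1], [2:1,2], [2:1,2], [3:1]]


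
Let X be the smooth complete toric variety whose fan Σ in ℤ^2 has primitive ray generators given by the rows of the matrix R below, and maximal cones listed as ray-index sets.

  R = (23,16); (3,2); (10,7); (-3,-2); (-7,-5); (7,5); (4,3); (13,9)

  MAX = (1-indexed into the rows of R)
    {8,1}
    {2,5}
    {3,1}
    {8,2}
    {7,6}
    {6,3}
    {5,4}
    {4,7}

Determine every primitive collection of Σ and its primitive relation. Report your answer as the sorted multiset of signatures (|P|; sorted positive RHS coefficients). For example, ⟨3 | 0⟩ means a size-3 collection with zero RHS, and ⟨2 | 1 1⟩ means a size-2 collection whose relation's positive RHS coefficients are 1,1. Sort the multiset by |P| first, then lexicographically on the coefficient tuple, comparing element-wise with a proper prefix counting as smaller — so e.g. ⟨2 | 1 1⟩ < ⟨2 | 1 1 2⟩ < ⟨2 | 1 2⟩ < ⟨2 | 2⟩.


20 minimal non-faces of Δ(Σ) (on 8 rays):

  {2,4}:  v_{2} + v_{4} = 0  →  sig = ⟨2 | 0⟩
  {5,6}:  v_{5} + v_{6} = 0  →  sig = ⟨2 | 0⟩
  {2,3}:  v_{2} + v_{3} = v_{8}  →  sig = ⟨2 | 1⟩
  {2,6}:  v_{2} + v_{6} = v_{3}  →  sig = ⟨2 | 1⟩
  {2,7}:  v_{2} + v_{7} = v_{6}  →  sig = ⟨2 | 1⟩
  {3,4}:  v_{3} + v_{4} = v_{6}  →  sig = ⟨2 | 1⟩
  {3,5}:  v_{3} + v_{5} = v_{2}  →  sig = ⟨2 | 1⟩
  {3,8}:  v_{3} + v_{8} = v_{1}  →  sig = ⟨2 | 1⟩
  {4,6}:  v_{4} + v_{6} = v_{7}  →  sig = ⟨2 | 1⟩
  {4,8}:  v_{4} + v_{8} = v_{3}  →  sig = ⟨2 | 1⟩
  {5,7}:  v_{5} + v_{7} = v_{4}  →  sig = ⟨2 | 1⟩
  {1,5}:  v_{1} + v_{5} = v_{2} + v_{8}  →  sig = ⟨2 | 1 1⟩
  {7,8}:  v_{7} + v_{8} = v_{3} + v_{6}  →  sig = ⟨2 | 1 1⟩
  {1,7}:  v_{1} + v_{7} = 2·v_{3} + v_{6}  →  sig = ⟨2 | 1 2⟩
  {1,2}:  v_{1} + v_{2} = 2·v_{8}  →  sig = ⟨2 | 2⟩
  {1,4}:  v_{1} + v_{4} = 2·v_{3}  →  sig = ⟨2 | 2⟩
  {3,7}:  v_{3} + v_{7} = 2·v_{6}  →  sig = ⟨2 | 2⟩
  {5,8}:  v_{5} + v_{8} = 2·v_{2}  →  sig = ⟨2 | 2⟩
  {6,8}:  v_{6} + v_{8} = 2·v_{3}  →  sig = ⟨2 | 2⟩
  {1,6}:  v_{1} + v_{6} = 3·v_{3}  →  sig = ⟨2 | 3⟩

Hence PRS(X_Σ) =
    |P|=2: 20 collections, coeffs (), (), (1), (1), (1), (1), (1), (1), (1), (1), (1), (1,1), (1,1), (1,2), (2), (2), (2), (2), (2), (3)


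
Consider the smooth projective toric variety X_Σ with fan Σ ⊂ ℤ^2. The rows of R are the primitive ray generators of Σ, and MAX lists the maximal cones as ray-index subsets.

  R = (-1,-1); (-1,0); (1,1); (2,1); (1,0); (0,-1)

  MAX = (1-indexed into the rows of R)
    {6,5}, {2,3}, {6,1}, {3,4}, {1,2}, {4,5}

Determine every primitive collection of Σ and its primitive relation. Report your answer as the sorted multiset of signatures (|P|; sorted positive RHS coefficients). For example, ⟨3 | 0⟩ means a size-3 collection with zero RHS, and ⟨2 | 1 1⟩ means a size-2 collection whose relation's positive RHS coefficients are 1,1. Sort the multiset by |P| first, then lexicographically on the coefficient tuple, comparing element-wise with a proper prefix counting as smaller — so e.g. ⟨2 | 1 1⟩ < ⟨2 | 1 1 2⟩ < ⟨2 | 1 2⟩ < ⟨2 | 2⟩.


Σ has 9 primitive collections:

  P={1,3}:  v_{1} + v_{3} = 0  ⇒ sig = ⟨2 | 0⟩
  P={2,5}:  v_{2} + v_{5} = 0  ⇒ sig = ⟨2 | 0⟩
  P={1,4}:  v_{1} + v_{4} = v_{5}  ⇒ sig = ⟨2 | 1⟩
  P={1,5}:  v_{1} + v_{5} = v_{6}  ⇒ sig = ⟨2 | 1⟩
  P={2,4}:  v_{2} + v_{4} = v_{3}  ⇒ sig = ⟨2 | 1⟩
  P={2,6}:  v_{2} + v_{6} = v_{1}  ⇒ sig = ⟨2 | 1⟩
  P={3,5}:  v_{3} + v_{5} = v_{4}  ⇒ sig = ⟨2 | 1⟩
  P={3,6}:  v_{3} + v_{6} = v_{5}  ⇒ sig = ⟨2 | 1⟩
  P={4,6}:  v_{4} + v_{6} = 2·v_{5}  ⇒ sig = ⟨2 | 2⟩

Signatures (|P|; sorted positive RHS coefficients), sorted:
    ⟨2 | 0⟩
    ⟨2 | 0⟩
    ⟨2 | 1⟩
    ⟨2 | 1⟩
    ⟨2 | 1⟩
    ⟨2 | 1⟩
    ⟨2 | 1⟩
    ⟨2 | 1⟩
    ⟨2 | 2⟩


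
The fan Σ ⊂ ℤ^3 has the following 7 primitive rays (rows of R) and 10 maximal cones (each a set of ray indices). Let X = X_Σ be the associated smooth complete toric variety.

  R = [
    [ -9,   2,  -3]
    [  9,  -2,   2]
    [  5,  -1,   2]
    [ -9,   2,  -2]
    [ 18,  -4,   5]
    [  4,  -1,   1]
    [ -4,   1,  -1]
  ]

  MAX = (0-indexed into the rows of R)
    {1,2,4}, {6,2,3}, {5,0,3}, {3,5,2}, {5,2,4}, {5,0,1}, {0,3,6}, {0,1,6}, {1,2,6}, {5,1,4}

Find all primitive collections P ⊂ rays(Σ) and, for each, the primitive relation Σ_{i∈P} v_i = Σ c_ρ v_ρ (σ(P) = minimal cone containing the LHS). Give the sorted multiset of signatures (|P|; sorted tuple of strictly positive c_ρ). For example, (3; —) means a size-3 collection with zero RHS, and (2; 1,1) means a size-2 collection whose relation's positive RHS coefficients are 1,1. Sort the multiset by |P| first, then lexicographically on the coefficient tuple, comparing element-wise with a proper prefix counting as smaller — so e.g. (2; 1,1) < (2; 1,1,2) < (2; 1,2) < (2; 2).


Σ has 7 primitive collections:

  P = {1,3}:  v_{1} + v_{3} = 0  →  sig = (2; —)
  P = {5,6}:  v_{5} + v_{6} = 0  →  sig = (2; —)
  P = {0,2}:  v_{0} + v_{2} = v_{6}  →  sig = (2; 1)
  P = {0,4}:  v_{0} + v_{4} = v_{1}  →  sig = (2; 1)
  P = {3,4}:  v_{3} + v_{4} = v_{2} + v_{5}  →  sig = (2; 1,1)
  P = {4,6}:  v_{4} + v_{6} = v_{1} + v_{2}  →  sig = (2; 1,1)
  P = {1,2,5}:  v_{1} + v_{2} + v_{5} = v_{4}  →  sig = (3; 1)

Signatures (|P|; sorted positive RHS coefficients), sorted:
[(2; —), (2; —), (2; 1), (2; 1), (2; 1,1), (2; 1,1), (3; 1)]


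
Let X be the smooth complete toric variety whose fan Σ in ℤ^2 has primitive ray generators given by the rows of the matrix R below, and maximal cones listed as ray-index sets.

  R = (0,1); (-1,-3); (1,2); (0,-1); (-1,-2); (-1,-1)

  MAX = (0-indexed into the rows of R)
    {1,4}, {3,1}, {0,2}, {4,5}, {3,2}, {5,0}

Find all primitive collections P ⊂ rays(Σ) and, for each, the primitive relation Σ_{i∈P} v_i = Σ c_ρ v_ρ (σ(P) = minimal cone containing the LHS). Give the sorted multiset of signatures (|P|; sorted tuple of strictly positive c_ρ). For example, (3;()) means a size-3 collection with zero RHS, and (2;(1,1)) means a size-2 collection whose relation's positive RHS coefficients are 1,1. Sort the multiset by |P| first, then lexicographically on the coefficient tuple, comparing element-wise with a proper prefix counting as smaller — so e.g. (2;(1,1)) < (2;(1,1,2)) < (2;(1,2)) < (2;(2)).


9 minimal non-faces of Δ(Σ) (on 6 rays):

  {0,3}:  v_{0} + v_{3} = 0  →  sig = (2;())
  {2,4}:  v_{2} + v_{4} = 0  →  sig = (2;())
  {0,1}:  v_{0} + v_{1} = v_{4}  →  sig = (2;(1))
  {0,4}:  v_{0} + v_{4} = v_{5}  →  sig = (2;(1))
  {1,2}:  v_{1} + v_{2} = v_{3}  →  sig = (2;(1))
  {2,5}:  v_{2} + v_{5} = v_{0}  →  sig = (2;(1))
  {3,4}:  v_{3} + v_{4} = v_{1}  →  sig = (2;(1))
  {3,5}:  v_{3} + v_{5} = v_{4}  →  sig = (2;(1))
  {1,5}:  v_{1} + v_{5} = 2·v_{4}  →  sig = (2;(2))

Sorted signature multiset PRS(X):
    |P|=2: 9 collections, coeffs (), (), (1), (1), (1), (1), (1), (1), (2)


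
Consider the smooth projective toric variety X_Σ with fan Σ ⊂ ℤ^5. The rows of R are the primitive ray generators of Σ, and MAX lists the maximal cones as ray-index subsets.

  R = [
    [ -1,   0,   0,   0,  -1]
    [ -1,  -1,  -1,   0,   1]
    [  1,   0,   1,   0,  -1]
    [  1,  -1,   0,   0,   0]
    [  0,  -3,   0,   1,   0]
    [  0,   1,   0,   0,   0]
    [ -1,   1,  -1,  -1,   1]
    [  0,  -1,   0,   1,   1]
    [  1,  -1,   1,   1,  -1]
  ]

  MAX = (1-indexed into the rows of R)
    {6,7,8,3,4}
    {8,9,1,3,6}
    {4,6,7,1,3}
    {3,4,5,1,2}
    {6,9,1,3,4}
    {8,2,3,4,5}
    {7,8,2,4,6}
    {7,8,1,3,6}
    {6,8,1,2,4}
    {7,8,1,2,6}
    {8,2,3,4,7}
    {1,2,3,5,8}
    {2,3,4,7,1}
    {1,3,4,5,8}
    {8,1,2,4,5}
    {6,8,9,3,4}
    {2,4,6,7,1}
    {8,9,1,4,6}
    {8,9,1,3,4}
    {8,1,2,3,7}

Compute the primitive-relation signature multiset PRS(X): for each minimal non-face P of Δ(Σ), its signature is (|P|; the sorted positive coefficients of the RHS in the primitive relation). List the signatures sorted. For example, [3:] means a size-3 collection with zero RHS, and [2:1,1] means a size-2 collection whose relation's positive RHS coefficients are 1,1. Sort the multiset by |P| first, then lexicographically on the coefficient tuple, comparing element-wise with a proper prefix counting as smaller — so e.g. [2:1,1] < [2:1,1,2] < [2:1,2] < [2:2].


9 minimal non-faces of Δ(Σ) (on 9 rays):

  P = {7,9}:  v_{7} + v_{9} = 0 ; sig = [2:]
  P = {2,9}:  v_{2} + v_{9} = v_{1} + v_{4} + v_{8} ; sig = [2:1,1,1]
  P = {5,6}:  v_{5} + v_{6} = v_{1} + v_{4} + v_{8} ; sig = [2:1,1,1]
  P = {5,7}:  v_{5} + v_{7} = 2·v_{2} + v_{3} ; sig = [2:1,2]
  P = {5,9}:  v_{5} + v_{9} = 2·v_{1} + v_{3} + 2·v_{4} + 2·v_{8} ; sig = [2:1,2,2,2]
  P = {2,3,6}:  v_{2} + v_{3} + v_{6} = 0 ; sig = [3:]
  P = {1,4,7,8}:  v_{1} + v_{4} + v_{7} + v_{8} = v_{2} ; sig = [4:1]
  P = {1,2,3,4,8}:  v_{1} + v_{2} + v_{3} + v_{4} + v_{8} = v_{5} ; sig = [5:1]
  P = {1,3,4,6,8}:  v_{1} + v_{3} + v_{4} + v_{6} + v_{8} = v_{9} ; sig = [5:1]

so the primitive-relation signature multiset is
    |P|=2: 5 collections, coeffs (), (1,1,1), (1,1,1), (1,2), (1,2,2,2)
    |P|=3: 1 collection, coeffs ()
    |P|=4: 1 collection, coeffs (1)
    |P|=5: 2 collections, coeffs (1), (1)


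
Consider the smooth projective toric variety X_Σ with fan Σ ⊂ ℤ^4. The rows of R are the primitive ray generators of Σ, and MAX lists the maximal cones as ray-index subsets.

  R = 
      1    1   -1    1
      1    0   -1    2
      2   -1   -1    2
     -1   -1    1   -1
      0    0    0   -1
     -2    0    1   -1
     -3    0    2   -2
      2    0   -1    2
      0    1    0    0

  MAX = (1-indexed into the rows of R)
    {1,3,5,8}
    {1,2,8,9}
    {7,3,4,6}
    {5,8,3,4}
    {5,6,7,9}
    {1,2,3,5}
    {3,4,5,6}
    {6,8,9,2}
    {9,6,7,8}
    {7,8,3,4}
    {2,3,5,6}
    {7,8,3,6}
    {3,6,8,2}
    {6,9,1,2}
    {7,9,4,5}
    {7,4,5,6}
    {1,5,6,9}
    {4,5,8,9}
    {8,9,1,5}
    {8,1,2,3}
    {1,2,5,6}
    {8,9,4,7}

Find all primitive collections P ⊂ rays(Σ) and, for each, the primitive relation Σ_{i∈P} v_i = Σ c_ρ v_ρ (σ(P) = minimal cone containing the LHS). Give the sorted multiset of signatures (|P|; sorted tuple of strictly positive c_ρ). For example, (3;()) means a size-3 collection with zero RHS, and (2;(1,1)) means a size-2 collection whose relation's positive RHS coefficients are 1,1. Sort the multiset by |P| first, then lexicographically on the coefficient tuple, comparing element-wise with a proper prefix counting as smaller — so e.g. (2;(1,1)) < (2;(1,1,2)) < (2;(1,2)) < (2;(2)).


14 minimal non-faces of Δ(Σ) (on 9 rays):

  P = {1,4}:  v_{1} + v_{4} = 0  so sig = (2;())
  P = {3,9}:  v_{3} + v_{9} = v_{8}  so sig = (2;(1))
  P = {1,7}:  v_{1} + v_{7} = v_{6} + v_{9}  so sig = (2;(1,1))
  P = {2,4}:  v_{2} + v_{4} = v_{3} + v_{6}  so sig = (2;(1,1))
  P = {2,7}:  v_{2} + v_{7} = 2·v_{6} + v_{8}  so sig = (2;(1,2))
  P = {5,6,8}:  v_{5} + v_{6} + v_{8} = 0  so sig = (3;())
  P = {1,3,6}:  v_{1} + v_{3} + v_{6} = v_{2}  so sig = (3;(1))
  P = {2,5,9}:  v_{2} + v_{5} + v_{9} = v_{1}  so sig = (3;(1))
  P = {3,5,7}:  v_{3} + v_{5} + v_{7} = v_{4}  so sig = (3;(1))
  P = {4,6,9}:  v_{4} + v_{6} + v_{9} = v_{7}  so sig = (3;(1))
  P = {1,6,8}:  v_{1} + v_{6} + v_{8} = v_{2} + v_{9}  so sig = (3;(1,1))
  P = {2,5,8}:  v_{2} + v_{5} + v_{8} = v_{1} + v_{3}  so sig = (3;(1,1))
  P = {4,6,8}:  v_{4} + v_{6} + v_{8} = v_{3} + v_{7}  so sig = (3;(1,1))
  P = {5,7,8}:  v_{5} + v_{7} + v_{8} = v_{4} + v_{9}  so sig = (3;(1,1))

Sorted signature multiset PRS(X):
    |P|=2: 5 collections, coeffs (), (1), (1,1), (1,1), (1,2)
    |P|=3: 9 collections, coeffs (), (1), (1), (1), (1), (1,1), (1,1), (1,1), (1,1)


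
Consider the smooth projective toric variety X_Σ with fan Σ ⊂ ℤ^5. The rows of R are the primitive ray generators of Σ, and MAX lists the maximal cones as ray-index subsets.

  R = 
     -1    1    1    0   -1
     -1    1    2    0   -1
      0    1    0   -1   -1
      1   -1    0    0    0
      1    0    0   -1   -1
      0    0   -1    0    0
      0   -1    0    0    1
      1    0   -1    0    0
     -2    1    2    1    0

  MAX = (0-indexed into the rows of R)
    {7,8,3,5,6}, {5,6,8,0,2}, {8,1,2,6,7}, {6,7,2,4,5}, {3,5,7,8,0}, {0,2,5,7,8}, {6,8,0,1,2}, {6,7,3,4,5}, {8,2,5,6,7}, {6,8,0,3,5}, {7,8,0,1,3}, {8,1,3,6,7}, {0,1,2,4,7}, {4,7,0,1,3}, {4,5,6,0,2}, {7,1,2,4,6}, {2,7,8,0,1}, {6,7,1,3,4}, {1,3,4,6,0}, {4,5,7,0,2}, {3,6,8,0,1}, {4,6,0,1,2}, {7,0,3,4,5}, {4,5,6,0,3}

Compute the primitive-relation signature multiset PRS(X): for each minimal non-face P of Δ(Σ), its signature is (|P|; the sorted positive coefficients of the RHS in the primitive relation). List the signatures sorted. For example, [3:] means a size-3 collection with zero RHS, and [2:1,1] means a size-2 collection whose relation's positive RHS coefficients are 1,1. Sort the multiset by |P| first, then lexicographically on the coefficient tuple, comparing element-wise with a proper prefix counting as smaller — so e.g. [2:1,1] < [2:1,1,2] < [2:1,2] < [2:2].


Minimal non-faces — 4 found among 9 rays, 24 max cones:

  P={1,5}:  v_{1} + v_{5} = v_{0} — sig = [2:1]
  P={2,3}:  v_{2} + v_{3} = v_{4} — sig = [2:1]
  P={4,8}:  v_{4} + v_{8} = v_{1} — sig = [2:1]
  P={0,6,7}:  v_{0} + v_{6} + v_{7} = 0 — sig = [3:]

Signatures (|P|; sorted positive RHS coefficients), sorted:
{ [2:1] ×3,  [3:] }


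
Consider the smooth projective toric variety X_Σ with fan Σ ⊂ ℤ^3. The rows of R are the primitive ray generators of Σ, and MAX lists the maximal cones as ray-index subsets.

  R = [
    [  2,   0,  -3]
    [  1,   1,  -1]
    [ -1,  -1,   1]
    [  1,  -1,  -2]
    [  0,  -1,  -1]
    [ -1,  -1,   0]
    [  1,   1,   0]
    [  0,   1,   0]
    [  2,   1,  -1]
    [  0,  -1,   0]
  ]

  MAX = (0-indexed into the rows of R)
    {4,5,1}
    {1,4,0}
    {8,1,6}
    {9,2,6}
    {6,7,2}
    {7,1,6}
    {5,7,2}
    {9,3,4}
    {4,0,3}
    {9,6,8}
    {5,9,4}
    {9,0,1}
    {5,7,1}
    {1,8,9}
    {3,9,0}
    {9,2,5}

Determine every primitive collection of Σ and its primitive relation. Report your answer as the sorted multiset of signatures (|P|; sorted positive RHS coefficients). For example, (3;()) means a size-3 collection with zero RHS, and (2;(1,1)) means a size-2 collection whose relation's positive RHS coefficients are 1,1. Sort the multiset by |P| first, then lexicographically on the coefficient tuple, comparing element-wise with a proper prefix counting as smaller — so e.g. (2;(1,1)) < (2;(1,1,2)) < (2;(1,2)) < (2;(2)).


Primitive collections (25):

  P={1,2}:  v_{1} + v_{2} = 0  ⇒ sig = (2;())
  P={5,6}:  v_{5} + v_{6} = 0  ⇒ sig = (2;())
  P={7,9}:  v_{7} + v_{9} = 0  ⇒ sig = (2;())
  P={0,2}:  v_{0} + v_{2} = v_{3}  ⇒ sig = (2;(1))
  P={1,3}:  v_{1} + v_{3} = v_{0}  ⇒ sig = (2;(1))
  P={2,3}:  v_{2} + v_{3} = v_{4} + v_{9}  ⇒ sig = (2;(1,1))
  P={2,4}:  v_{2} + v_{4} = v_{5} + v_{9}  ⇒ sig = (2;(1,1))
  P={2,8}:  v_{2} + v_{8} = v_{6} + v_{9}  ⇒ sig = (2;(1,1))
  P={3,7}:  v_{3} + v_{7} = v_{1} + v_{4}  ⇒ sig = (2;(1,1))
  P={4,6}:  v_{4} + v_{6} = v_{1} + v_{9}  ⇒ sig = (2;(1,1))
  P={4,7}:  v_{4} + v_{7} = v_{1} + v_{5}  ⇒ sig = (2;(1,1))
  P={5,8}:  v_{5} + v_{8} = v_{1} + v_{9}  ⇒ sig = (2;(1,1))
  P={7,8}:  v_{7} + v_{8} = v_{1} + v_{6}  ⇒ sig = (2;(1,1))
  P={0,5}:  v_{0} + v_{5} = v_{1} + 2·v_{4}  ⇒ sig = (2;(1,2))
  P={0,7}:  v_{0} + v_{7} = 2·v_{1} + v_{4}  ⇒ sig = (2;(1,2))
  P={3,5}:  v_{3} + v_{5} = 2·v_{4}  ⇒ sig = (2;(2))
  P={3,6}:  v_{3} + v_{6} = 2·v_{1} + 2·v_{9}  ⇒ sig = (2;(2,2))
  P={4,8}:  v_{4} + v_{8} = 2·v_{1} + 2·v_{9}  ⇒ sig = (2;(2,2))
  P={0,6}:  v_{0} + v_{6} = 3·v_{1} + 2·v_{9}  ⇒ sig = (2;(2,3))
  P={3,8}:  v_{3} + v_{8} = 3·v_{1} + 3·v_{9}  ⇒ sig = (2;(3,3))
  P={0,8}:  v_{0} + v_{8} = 4·v_{1} + 3·v_{9}  ⇒ sig = (2;(3,4))
  P={1,4,9}:  v_{1} + v_{4} + v_{9} = v_{3}  ⇒ sig = (3;(1))
  P={1,5,9}:  v_{1} + v_{5} + v_{9} = v_{4}  ⇒ sig = (3;(1))
  P={1,6,9}:  v_{1} + v_{6} + v_{9} = v_{8}  ⇒ sig = (3;(1))
  P={0,4,9}:  v_{0} + v_{4} + v_{9} = 2·v_{3}  ⇒ sig = (3;(2))

Sorted signature multiset PRS(X):
{ (2;()) ×3,  (2;(1)) ×2,  (2;(1,1)) ×8,  (2;(1,2)) ×2,  (2;(2)),  (2;(2,2)) ×2,  (2;(2,3)),  (2;(3,3)),  (2;(3,4)),  (3;(1)) ×3,  (3;(2)) }


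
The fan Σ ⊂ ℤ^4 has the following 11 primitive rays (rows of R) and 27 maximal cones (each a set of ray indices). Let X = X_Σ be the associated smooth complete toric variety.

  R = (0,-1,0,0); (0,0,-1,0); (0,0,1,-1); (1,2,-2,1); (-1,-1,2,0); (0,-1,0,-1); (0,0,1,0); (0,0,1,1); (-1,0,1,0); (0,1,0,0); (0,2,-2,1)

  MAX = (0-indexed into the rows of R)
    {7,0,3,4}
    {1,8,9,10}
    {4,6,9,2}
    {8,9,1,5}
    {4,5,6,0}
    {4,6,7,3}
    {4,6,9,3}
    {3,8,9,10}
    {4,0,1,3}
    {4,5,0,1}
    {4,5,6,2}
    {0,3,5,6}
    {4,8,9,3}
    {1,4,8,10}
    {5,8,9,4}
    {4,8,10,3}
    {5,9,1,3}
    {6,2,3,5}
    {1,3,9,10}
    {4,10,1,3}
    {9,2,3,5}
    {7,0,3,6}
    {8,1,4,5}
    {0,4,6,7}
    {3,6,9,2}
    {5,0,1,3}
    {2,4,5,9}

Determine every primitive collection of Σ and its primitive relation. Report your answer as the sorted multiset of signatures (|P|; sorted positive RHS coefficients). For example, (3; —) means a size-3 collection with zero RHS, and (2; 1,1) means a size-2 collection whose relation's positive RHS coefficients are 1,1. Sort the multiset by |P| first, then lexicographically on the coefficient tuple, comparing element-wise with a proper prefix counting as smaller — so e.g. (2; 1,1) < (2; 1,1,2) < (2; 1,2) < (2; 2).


Primitive collections (25):

  • {0,9}:  v_{0} + v_{9} = 0 ; sig = (2; —)
  • {1,6}:  v_{1} + v_{6} = 0 ; sig = (2; —)
  • {0,2}:  v_{0} + v_{2} = v_{5} + v_{6} ; sig = (2; 1,1)
  • {0,8}:  v_{0} + v_{8} = v_{1} + v_{4} ; sig = (2; 1,1)
  • {1,2}:  v_{1} + v_{2} = v_{5} + v_{9} ; sig = (2; 1,1)
  • {5,7}:  v_{5} + v_{7} = v_{0} + v_{6} ; sig = (2; 1,1)
  • {6,8}:  v_{6} + v_{8} = v_{4} + v_{9} ; sig = (2; 1,1)
  • {6,10}:  v_{6} + v_{10} = v_{3} + v_{8} ; sig = (2; 1,1)
  • {1,7}:  v_{1} + v_{7} = v_{0} + v_{3} + v_{4} ; sig = (2; 1,1,1)
  • {7,9}:  v_{7} + v_{9} = v_{3} + v_{4} + v_{6} ; sig = (2; 1,1,1)
  • {0,10}:  v_{0} + v_{10} = 2·v_{1} + v_{3} + v_{4} ; sig = (2; 1,1,2)
  • {2,8}:  v_{2} + v_{8} = v_{4} + v_{5} + 2·v_{9} ; sig = (2; 1,1,2)
  • {2,10}:  v_{2} + v_{10} = v_{1} + 2·v_{9} ; sig = (2; 1,2)
  • {5,10}:  v_{5} + v_{10} = 2·v_{1} + v_{9} ; sig = (2; 1,2)
  • {7,8}:  v_{7} + v_{8} = v_{3} + 2·v_{4} ; sig = (2; 1,2)
  • {7,10}:  v_{7} + v_{10} = v_{1} + 2·v_{3} + 2·v_{4} ; sig = (2; 1,2,2)
  • {2,7}:  v_{2} + v_{7} = 2·v_{6} ; sig = (2; 2)
  • {3,4,5}:  v_{3} + v_{4} + v_{5} = 0 ; sig = (3; —)
  • {1,3,8}:  v_{1} + v_{3} + v_{8} = v_{10} ; sig = (3; 1)
  • {1,4,9}:  v_{1} + v_{4} + v_{9} = v_{8} ; sig = (3; 1)
  • {5,6,9}:  v_{5} + v_{6} + v_{9} = v_{2} ; sig = (3; 1)
  • {2,3,4}:  v_{2} + v_{3} + v_{4} = v_{6} + v_{9} ; sig = (3; 1,1)
  • {3,5,8}:  v_{3} + v_{5} + v_{8} = v_{1} + v_{9} ; sig = (3; 1,1)
  • {4,9,10}:  v_{4} + v_{9} + v_{10} = v_{3} + 2·v_{8} ; sig = (3; 1,2)
  • {0,3,4,6}:  v_{0} + v_{3} + v_{4} + v_{6} = v_{7} ; sig = (4; 1)

Hence PRS(X_Σ) =
[(2; —), (2; —), (2; 1,1), (2; 1,1), (2; 1,1), (2; 1,1), (2; 1,1), (2; 1,1), (2; 1,1,1), (2; 1,1,1), (2; 1,1,2), (2; 1,1,2), (2; 1,2), (2; 1,2), (2; 1,2), (2; 1,2,2), (2; 2), (3; —), (3; 1), (3; 1), (3; 1), (3; 1,1), (3; 1,1), (3; 1,2), (4; 1)]


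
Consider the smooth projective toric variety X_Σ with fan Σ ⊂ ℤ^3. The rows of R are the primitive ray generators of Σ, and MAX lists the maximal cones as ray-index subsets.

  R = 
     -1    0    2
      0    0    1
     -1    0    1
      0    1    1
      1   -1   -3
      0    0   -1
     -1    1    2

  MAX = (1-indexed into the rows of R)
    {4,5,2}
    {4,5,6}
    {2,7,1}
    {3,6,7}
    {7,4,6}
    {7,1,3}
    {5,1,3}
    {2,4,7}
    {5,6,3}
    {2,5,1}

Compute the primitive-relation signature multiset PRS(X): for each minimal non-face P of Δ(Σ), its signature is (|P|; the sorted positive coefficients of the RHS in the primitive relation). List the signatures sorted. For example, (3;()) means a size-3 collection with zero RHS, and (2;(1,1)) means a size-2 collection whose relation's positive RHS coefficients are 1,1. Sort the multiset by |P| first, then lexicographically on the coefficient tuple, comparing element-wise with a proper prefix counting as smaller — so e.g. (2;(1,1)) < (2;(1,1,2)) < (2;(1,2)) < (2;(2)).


6 minimal non-faces of Δ(Σ) (on 7 rays):

  • {2,6}:  v_{2} + v_{6} = 0  ⟹  sig = (2;())
  • {1,6}:  v_{1} + v_{6} = v_{3}  ⟹  sig = (2;(1))
  • {2,3}:  v_{2} + v_{3} = v_{1}  ⟹  sig = (2;(1))
  • {3,4}:  v_{3} + v_{4} = v_{7}  ⟹  sig = (2;(1))
  • {5,7}:  v_{5} + v_{7} = v_{6}  ⟹  sig = (2;(1))
  • {1,4}:  v_{1} + v_{4} = v_{2} + v_{7}  ⟹  sig = (2;(1,1))

Sorted signature multiset PRS(X):
    |P|=2: 6 collections, coeffs (), (1), (1), (1), (1), (1,1)


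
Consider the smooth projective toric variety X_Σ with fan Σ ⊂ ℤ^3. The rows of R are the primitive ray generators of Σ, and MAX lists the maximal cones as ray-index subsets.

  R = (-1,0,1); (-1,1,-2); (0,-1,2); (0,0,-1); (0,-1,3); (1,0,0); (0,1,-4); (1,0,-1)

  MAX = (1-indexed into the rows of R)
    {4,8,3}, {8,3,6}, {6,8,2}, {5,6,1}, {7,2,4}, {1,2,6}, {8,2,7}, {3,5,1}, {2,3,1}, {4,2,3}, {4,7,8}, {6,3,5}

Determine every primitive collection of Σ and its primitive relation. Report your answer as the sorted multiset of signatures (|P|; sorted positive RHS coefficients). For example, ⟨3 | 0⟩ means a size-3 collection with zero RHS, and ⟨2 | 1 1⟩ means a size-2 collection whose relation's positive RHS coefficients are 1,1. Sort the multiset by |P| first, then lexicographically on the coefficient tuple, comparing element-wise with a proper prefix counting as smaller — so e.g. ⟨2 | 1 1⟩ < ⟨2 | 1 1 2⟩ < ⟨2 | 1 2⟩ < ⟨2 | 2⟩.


Minimal non-faces — 14 found among 8 rays, 12 max cones:

  P = {1,8}:  v_{1} + v_{8} = 0  so sig = ⟨2 | 0⟩
  P = {2,5}:  v_{2} + v_{5} = v_{1}  so sig = ⟨2 | 1⟩
  P = {4,5}:  v_{4} + v_{5} = v_{3}  so sig = ⟨2 | 1⟩
  P = {4,6}:  v_{4} + v_{6} = v_{8}  so sig = ⟨2 | 1⟩
  P = {5,7}:  v_{5} + v_{7} = v_{4}  so sig = ⟨2 | 1⟩
  P = {1,4}:  v_{1} + v_{4} = v_{2} + v_{3}  so sig = ⟨2 | 1 1⟩
  P = {1,7}:  v_{1} + v_{7} = v_{2} + v_{4}  so sig = ⟨2 | 1 1⟩
  P = {5,8}:  v_{5} + v_{8} = v_{3} + v_{6}  so sig = ⟨2 | 1 1⟩
  P = {6,7}:  v_{6} + v_{7} = v_{2} + 2·v_{8}  so sig = ⟨2 | 1 2⟩
  P = {3,7}:  v_{3} + v_{7} = 2·v_{4}  so sig = ⟨2 | 2⟩
  P = {2,3,6}:  v_{2} + v_{3} + v_{6} = 0  so sig = ⟨3 | 0⟩
  P = {1,3,6}:  v_{1} + v_{3} + v_{6} = v_{5}  so sig = ⟨3 | 1⟩
  P = {2,3,8}:  v_{2} + v_{3} + v_{8} = v_{4}  so sig = ⟨3 | 1⟩
  P = {2,4,8}:  v_{2} + v_{4} + v_{8} = v_{7}  so sig = ⟨3 | 1⟩

so the primitive-relation signature multiset is
    |P|=2: 10 collections, coeffs (), (1), (1), (1), (1), (1,1), (1,1), (1,1), (1,2), (2)
    |P|=3: 4 collections, coeffs (), (1), (1), (1)


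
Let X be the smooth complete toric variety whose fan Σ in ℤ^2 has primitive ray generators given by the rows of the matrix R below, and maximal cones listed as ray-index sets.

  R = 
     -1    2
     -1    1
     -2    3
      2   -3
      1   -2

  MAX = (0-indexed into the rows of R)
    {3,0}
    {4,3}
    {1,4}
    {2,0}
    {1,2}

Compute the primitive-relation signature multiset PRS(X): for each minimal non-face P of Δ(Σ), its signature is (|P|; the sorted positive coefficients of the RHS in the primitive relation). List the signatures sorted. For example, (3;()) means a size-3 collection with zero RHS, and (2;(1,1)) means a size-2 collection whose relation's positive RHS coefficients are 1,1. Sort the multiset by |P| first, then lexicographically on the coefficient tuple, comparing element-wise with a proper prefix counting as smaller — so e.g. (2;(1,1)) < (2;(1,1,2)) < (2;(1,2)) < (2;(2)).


Primitive collections (5):

  P = {0,4}:  v_{0} + v_{4} = 0  ⟹  sig = (2;())
  P = {2,3}:  v_{2} + v_{3} = 0  ⟹  sig = (2;())
  P = {0,1}:  v_{0} + v_{1} = v_{2}  ⟹  sig = (2;(1))
  P = {1,3}:  v_{1} + v_{3} = v_{4}  ⟹  sig = (2;(1))
  P = {2,4}:  v_{2} + v_{4} = v_{1}  ⟹  sig = (2;(1))

Hence PRS(X_Σ) =
[(2;()), (2;()), (2;(1)), (2;(1)), (2;(1))]


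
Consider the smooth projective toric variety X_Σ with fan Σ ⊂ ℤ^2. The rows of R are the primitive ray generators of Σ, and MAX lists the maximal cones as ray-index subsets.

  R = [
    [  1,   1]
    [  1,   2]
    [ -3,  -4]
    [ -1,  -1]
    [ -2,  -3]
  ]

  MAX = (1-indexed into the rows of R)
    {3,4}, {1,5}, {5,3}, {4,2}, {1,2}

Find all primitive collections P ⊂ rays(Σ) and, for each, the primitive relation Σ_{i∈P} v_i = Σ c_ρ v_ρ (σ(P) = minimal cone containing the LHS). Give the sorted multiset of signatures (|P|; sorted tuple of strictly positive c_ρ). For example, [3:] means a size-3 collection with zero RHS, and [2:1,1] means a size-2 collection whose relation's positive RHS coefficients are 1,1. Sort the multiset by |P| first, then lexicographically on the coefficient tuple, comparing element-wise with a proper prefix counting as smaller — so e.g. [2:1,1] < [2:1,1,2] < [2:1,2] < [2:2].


Minimal non-faces — 5 found among 5 rays, 5 max cones:

  P={1,4}:  v_{1} + v_{4} = 0  ⇒ sig = [2:]
  P={1,3}:  v_{1} + v_{3} = v_{5}  ⇒ sig = [2:1]
  P={2,5}:  v_{2} + v_{5} = v_{4}  ⇒ sig = [2:1]
  P={4,5}:  v_{4} + v_{5} = v_{3}  ⇒ sig = [2:1]
  P={2,3}:  v_{2} + v_{3} = 2·v_{4}  ⇒ sig = [2:2]

Sorted signature multiset PRS(X):
[[2:], [2:1], [2:1], [2:1], [2:2]]


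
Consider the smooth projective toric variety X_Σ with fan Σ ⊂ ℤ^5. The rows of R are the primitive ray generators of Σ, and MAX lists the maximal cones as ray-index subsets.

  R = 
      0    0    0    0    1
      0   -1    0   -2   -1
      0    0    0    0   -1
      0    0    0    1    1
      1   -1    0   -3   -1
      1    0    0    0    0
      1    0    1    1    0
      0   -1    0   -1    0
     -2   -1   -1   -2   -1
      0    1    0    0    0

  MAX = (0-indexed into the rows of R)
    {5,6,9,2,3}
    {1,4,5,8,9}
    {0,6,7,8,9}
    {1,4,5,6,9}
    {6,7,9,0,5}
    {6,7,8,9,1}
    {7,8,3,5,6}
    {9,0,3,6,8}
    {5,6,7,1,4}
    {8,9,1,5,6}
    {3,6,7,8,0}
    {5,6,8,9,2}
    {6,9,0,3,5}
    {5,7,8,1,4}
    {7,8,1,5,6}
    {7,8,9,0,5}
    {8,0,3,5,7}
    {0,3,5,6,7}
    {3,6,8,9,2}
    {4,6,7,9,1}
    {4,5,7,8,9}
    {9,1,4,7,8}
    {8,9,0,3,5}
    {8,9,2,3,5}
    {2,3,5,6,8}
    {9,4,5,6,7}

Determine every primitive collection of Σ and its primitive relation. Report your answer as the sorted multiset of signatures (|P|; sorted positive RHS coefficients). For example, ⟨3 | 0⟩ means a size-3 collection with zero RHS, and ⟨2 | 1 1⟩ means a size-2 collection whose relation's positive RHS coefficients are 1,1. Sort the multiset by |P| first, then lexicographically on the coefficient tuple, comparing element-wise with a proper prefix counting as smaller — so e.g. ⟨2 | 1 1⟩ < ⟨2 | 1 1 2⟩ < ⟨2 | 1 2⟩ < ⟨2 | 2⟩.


14 collections generate NE(X_Σ); each relation:

  {0,2}:  v_{0} + v_{2} = 0 — sig = ⟨2 | 0⟩
  {1,3}:  v_{1} + v_{3} = v_{7} — sig = ⟨2 | 1⟩
  {2,7}:  v_{2} + v_{7} = v_{5} + v_{6} + v_{8} — sig = ⟨2 | 1 1 1⟩
  {2,4}:  v_{2} + v_{4} = v_{1} + 2·v_{5} + v_{6} + v_{8} + v_{9} — sig = ⟨2 | 1 1 1 1 2⟩
  {3,4}:  v_{3} + v_{4} = v_{5} + 2·v_{7} + v_{9} — sig = ⟨2 | 1 1 2⟩
  {0,1}:  v_{0} + v_{1} = 2·v_{7} + v_{9} — sig = ⟨2 | 1 2⟩
  {1,2}:  v_{1} + v_{2} = 2·v_{5} + 2·v_{6} + 2·v_{8} + v_{9} — sig = ⟨2 | 1 2 2 2⟩
  {0,4}:  v_{0} + v_{4} = v_{5} + 3·v_{7} + 2·v_{9} — sig = ⟨2 | 1 2 3⟩
  {3,7,9}:  v_{3} + v_{7} + v_{9} = v_{0} — sig = ⟨3 | 1⟩
  {4,6,8}:  v_{4} + v_{6} + v_{8} = 2·v_{1} — sig = ⟨3 | 2⟩
  {0,5,6,8}:  v_{0} + v_{5} + v_{6} + v_{8} = v_{7} — sig = ⟨4 | 1⟩
  {1,5,7,9}:  v_{1} + v_{5} + v_{7} + v_{9} = v_{4} — sig = ⟨4 | 1⟩
  {3,5,6,8,9}:  v_{3} + v_{5} + v_{6} + v_{8} + v_{9} = 0 — sig = ⟨5 | 0⟩
  {5,6,7,8,9}:  v_{5} + v_{6} + v_{7} + v_{8} + v_{9} = v_{1} — sig = ⟨5 | 1⟩

so the primitive-relation signature multiset is
[⟨2 | 0⟩, ⟨2 | 1⟩, ⟨2 | 1 1 1⟩, ⟨2 | 1 1 1 1 2⟩, ⟨2 | 1 1 2⟩, ⟨2 | 1 2⟩, ⟨2 | 1 2 2 2⟩, ⟨2 | 1 2 3⟩, ⟨3 | 1⟩, ⟨3 | 2⟩, ⟨4 | 1⟩, ⟨4 | 1⟩, ⟨5 | 0⟩, ⟨5 | 1⟩]


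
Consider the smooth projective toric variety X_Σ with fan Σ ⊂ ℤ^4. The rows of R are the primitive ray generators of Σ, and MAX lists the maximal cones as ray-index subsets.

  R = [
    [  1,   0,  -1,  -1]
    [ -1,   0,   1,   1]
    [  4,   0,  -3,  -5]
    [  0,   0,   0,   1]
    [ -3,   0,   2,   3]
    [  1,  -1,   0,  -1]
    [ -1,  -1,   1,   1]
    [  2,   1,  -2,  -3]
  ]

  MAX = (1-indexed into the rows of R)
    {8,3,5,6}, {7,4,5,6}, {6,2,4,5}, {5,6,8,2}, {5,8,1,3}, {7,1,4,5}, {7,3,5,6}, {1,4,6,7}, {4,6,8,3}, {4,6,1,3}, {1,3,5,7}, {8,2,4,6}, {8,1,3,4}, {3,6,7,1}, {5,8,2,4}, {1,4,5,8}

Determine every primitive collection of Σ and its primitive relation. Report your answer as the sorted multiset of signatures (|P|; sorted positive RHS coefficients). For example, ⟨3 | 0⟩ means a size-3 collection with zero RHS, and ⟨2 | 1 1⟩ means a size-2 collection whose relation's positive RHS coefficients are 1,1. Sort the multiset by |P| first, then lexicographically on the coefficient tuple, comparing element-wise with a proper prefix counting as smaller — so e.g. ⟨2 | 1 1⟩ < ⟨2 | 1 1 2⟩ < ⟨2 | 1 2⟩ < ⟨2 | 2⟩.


Σ has 9 primitive collections:

  P={1,2}:  v_{1} + v_{2} = 0 — sig = ⟨2 | 0⟩
  P={2,3}:  v_{2} + v_{3} = v_{6} + v_{8} — sig = ⟨2 | 1 1⟩
  P={2,7}:  v_{2} + v_{7} = v_{5} + v_{6} — sig = ⟨2 | 1 1⟩
  P={7,8}:  v_{7} + v_{8} = v_{3} + v_{5} — sig = ⟨2 | 1 1⟩
  P={1,5,6}:  v_{1} + v_{5} + v_{6} = v_{7} — sig = ⟨3 | 1⟩
  P={1,6,8}:  v_{1} + v_{6} + v_{8} = v_{3} — sig = ⟨3 | 1⟩
  P={3,4,5}:  v_{3} + v_{4} + v_{5} = v_{1} — sig = ⟨3 | 1⟩
  P={3,4,7}:  v_{3} + v_{4} + v_{7} = 2·v_{1} + v_{6} — sig = ⟨3 | 1 2⟩
  P={4,5,6,8}:  v_{4} + v_{5} + v_{6} + v_{8} = 0 — sig = ⟨4 | 0⟩

Hence PRS(X_Σ) =
    |P|=2: 4 collections, coeffs (), (1,1), (1,1), (1,1)
    |P|=3: 4 collections, coeffs (1), (1), (1), (1,2)
    |P|=4: 1 collection, coeffs ()


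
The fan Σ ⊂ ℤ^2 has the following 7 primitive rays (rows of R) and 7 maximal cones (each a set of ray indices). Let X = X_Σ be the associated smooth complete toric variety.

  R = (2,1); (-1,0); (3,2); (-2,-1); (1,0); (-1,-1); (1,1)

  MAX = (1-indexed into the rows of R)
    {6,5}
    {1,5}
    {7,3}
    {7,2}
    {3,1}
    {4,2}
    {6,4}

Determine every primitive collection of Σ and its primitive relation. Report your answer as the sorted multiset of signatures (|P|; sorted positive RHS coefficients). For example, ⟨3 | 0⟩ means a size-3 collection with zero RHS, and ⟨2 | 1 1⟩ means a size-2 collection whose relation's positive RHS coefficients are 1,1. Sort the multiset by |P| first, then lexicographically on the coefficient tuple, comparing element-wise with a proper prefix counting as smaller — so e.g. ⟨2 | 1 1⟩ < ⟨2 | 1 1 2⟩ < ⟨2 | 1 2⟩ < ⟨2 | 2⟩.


14 minimal non-faces of Δ(Σ) (on 7 rays):

  P={1,4}:  v_{1} + v_{4} = 0 ; sig = ⟨2 | 0⟩
  P={2,5}:  v_{2} + v_{5} = 0 ; sig = ⟨2 | 0⟩
  P={6,7}:  v_{6} + v_{7} = 0 ; sig = ⟨2 | 0⟩
  P={1,2}:  v_{1} + v_{2} = v_{7} ; sig = ⟨2 | 1⟩
  P={1,6}:  v_{1} + v_{6} = v_{5} ; sig = ⟨2 | 1⟩
  P={1,7}:  v_{1} + v_{7} = v_{3} ; sig = ⟨2 | 1⟩
  P={2,6}:  v_{2} + v_{6} = v_{4} ; sig = ⟨2 | 1⟩
  P={3,4}:  v_{3} + v_{4} = v_{7} ; sig = ⟨2 | 1⟩
  P={3,6}:  v_{3} + v_{6} = v_{1} ; sig = ⟨2 | 1⟩
  P={4,5}:  v_{4} + v_{5} = v_{6} ; sig = ⟨2 | 1⟩
  P={4,7}:  v_{4} + v_{7} = v_{2} ; sig = ⟨2 | 1⟩
  P={5,7}:  v_{5} + v_{7} = v_{1} ; sig = ⟨2 | 1⟩
  P={2,3}:  v_{2} + v_{3} = 2·v_{7} ; sig = ⟨2 | 2⟩
  P={3,5}:  v_{3} + v_{5} = 2·v_{1} ; sig = ⟨2 | 2⟩

Hence PRS(X_Σ) =
[⟨2 | 0⟩, ⟨2 | 0⟩, ⟨2 | 0⟩, ⟨2 | 1⟩, ⟨2 | 1⟩, ⟨2 | 1⟩, ⟨2 | 1⟩, ⟨2 | 1⟩, ⟨2 | 1⟩, ⟨2 | 1⟩, ⟨2 | 1⟩, ⟨2 | 1⟩, ⟨2 | 2⟩, ⟨2 | 2⟩]


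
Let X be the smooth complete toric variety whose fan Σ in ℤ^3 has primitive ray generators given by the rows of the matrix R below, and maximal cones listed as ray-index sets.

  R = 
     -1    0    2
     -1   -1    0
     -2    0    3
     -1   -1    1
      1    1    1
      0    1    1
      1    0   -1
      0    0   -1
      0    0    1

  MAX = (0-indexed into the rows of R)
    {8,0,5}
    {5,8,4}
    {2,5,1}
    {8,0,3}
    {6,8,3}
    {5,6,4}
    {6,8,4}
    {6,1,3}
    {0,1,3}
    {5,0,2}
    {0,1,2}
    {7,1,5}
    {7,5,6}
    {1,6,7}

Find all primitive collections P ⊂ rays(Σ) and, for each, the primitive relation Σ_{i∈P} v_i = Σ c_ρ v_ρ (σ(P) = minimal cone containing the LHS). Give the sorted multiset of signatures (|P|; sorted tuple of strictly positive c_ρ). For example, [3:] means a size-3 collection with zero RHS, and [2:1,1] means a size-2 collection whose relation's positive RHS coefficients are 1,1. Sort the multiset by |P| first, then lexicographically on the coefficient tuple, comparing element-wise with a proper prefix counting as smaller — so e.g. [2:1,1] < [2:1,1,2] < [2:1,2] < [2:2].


Δ(Σ) — 9 vertices, 18 min non-faces:

  P={7,8}:  v_{7} + v_{8} = 0 ; sig = [2:]
  P={0,6}:  v_{0} + v_{6} = v_{8} ; sig = [2:1]
  P={1,4}:  v_{1} + v_{4} = v_{8} ; sig = [2:1]
  P={1,8}:  v_{1} + v_{8} = v_{3} ; sig = [2:1]
  P={2,6}:  v_{2} + v_{6} = v_{0} ; sig = [2:1]
  P={3,5}:  v_{3} + v_{5} = v_{0} ; sig = [2:1]
  P={3,7}:  v_{3} + v_{7} = v_{1} ; sig = [2:1]
  P={0,7}:  v_{0} + v_{7} = v_{1} + v_{5} ; sig = [2:1,1]
  P={4,7}:  v_{4} + v_{7} = v_{5} + v_{6} ; sig = [2:1,1]
  P={2,4}:  v_{2} + v_{4} = v_{0} + v_{5} + v_{8} ; sig = [2:1,1,1]
  P={0,4}:  v_{0} + v_{4} = v_{5} + 2·v_{8} ; sig = [2:1,2]
  P={2,3}:  v_{2} + v_{3} = 2·v_{0} + v_{1} ; sig = [2:1,2]
  P={2,8}:  v_{2} + v_{8} = 2·v_{0} ; sig = [2:2]
  P={3,4}:  v_{3} + v_{4} = 2·v_{8} ; sig = [2:2]
  P={2,7}:  v_{2} + v_{7} = 2·v_{1} + 2·v_{5} ; sig = [2:2,2]
  P={1,5,6}:  v_{1} + v_{5} + v_{6} = 0 ; sig = [3:]
  P={0,1,5}:  v_{0} + v_{1} + v_{5} = v_{2} ; sig = [3:1]
  P={5,6,8}:  v_{5} + v_{6} + v_{8} = v_{4} ; sig = [3:1]

Hence PRS(X_Σ) =
    |P|=2: 15 collections, coeffs (), (1), (1), (1), (1), (1), (1), (1,1), (1,1), (1,1,1), (1,2), (1,2), (2), (2), (2,2)
    |P|=3: 3 collections, coeffs (), (1), (1)


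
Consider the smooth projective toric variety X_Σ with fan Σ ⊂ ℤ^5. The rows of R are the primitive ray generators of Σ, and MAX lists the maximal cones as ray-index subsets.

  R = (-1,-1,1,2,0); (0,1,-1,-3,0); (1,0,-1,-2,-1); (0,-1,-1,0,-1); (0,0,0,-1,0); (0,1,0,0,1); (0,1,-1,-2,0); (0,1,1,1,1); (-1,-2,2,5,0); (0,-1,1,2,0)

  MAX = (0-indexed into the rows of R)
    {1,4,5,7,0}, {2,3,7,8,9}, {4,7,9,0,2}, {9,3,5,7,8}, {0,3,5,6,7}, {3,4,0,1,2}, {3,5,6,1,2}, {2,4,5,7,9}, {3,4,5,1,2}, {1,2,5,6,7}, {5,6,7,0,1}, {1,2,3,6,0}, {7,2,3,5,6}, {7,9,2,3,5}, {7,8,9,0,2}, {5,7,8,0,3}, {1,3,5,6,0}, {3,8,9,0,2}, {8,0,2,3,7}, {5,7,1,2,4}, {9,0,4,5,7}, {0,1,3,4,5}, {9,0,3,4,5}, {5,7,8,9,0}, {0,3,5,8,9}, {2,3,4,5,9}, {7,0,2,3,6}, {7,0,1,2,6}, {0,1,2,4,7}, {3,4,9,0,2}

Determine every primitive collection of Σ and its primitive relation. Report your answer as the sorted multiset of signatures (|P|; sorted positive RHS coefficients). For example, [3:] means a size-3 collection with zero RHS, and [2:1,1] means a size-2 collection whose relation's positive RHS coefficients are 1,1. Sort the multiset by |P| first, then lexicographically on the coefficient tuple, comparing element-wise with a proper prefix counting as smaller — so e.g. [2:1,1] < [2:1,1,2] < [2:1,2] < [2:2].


11 collections generate NE(X_Σ); each relation:

  P = {6,9}:  v_{6} + v_{9} = 0  ⟹  sig = [2:]
  P = {1,8}:  v_{1} + v_{8} = v_{0}  ⟹  sig = [2:1]
  P = {1,9}:  v_{1} + v_{9} = v_{4}  ⟹  sig = [2:1]
  P = {4,6}:  v_{4} + v_{6} = v_{1}  ⟹  sig = [2:1]
  P = {4,8}:  v_{4} + v_{8} = v_{0} + v_{9}  ⟹  sig = [2:1,1]
  P = {6,8}:  v_{6} + v_{8} = v_{0} + v_{3} + v_{7}  ⟹  sig = [2:1,1,1]
  P = {0,2,5}:  v_{0} + v_{2} + v_{5} = 0  ⟹  sig = [3:]
  P = {3,4,7}:  v_{3} + v_{4} + v_{7} = 0  ⟹  sig = [3:]
  P = {1,3,7}:  v_{1} + v_{3} + v_{7} = v_{6}  ⟹  sig = [3:1]
  P = {2,5,8}:  v_{2} + v_{5} + v_{8} = v_{3} + v_{7} + v_{9}  ⟹  sig = [3:1,1,1]
  P = {0,3,7,9}:  v_{0} + v_{3} + v_{7} + v_{9} = v_{8}  ⟹  sig = [4:1]

Sorted signature multiset PRS(X):
    |P|=2: 6 collections, coeffs (), (1), (1), (1), (1,1), (1,1,1)
    |P|=3: 4 collections, coeffs (), (), (1), (1,1,1)
    |P|=4: 1 collection, coeffs (1)
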